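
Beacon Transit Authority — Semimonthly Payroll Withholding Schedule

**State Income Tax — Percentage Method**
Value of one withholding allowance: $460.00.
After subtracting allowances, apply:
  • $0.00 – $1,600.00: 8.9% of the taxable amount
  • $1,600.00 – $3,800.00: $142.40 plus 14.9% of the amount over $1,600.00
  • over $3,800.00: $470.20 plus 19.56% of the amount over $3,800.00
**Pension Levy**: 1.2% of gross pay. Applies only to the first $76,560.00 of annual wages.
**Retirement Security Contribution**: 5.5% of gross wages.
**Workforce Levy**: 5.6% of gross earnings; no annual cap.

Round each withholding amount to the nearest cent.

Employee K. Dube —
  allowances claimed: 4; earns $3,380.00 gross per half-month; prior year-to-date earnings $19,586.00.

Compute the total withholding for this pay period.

$552.80

State Income Tax: taxable = $3,380.00 − 4×$460.00 = $1,540.00
  8.9% × $1,540.00 = $137.06
Pension Levy: 1.2% × $3,380.00 = $40.56
Retirement Security Contribution: 5.5% × $3,380.00 = $185.90
Workforce Levy: 5.6% × $3,380.00 = $189.28
Total: $137.06 + $40.56 + $185.90 + $189.28 = $552.80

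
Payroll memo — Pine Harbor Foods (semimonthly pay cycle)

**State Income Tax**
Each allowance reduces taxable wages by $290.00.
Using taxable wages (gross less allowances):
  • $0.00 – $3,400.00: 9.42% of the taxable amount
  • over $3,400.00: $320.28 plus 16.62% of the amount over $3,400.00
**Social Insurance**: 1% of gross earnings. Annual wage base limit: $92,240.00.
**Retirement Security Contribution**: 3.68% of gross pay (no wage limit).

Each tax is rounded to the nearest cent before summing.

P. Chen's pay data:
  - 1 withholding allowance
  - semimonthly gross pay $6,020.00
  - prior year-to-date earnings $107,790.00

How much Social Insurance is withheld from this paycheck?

$0.00

Social Insurance: YTD $107,790.00 ≥ cap $92,240.00 → $0.00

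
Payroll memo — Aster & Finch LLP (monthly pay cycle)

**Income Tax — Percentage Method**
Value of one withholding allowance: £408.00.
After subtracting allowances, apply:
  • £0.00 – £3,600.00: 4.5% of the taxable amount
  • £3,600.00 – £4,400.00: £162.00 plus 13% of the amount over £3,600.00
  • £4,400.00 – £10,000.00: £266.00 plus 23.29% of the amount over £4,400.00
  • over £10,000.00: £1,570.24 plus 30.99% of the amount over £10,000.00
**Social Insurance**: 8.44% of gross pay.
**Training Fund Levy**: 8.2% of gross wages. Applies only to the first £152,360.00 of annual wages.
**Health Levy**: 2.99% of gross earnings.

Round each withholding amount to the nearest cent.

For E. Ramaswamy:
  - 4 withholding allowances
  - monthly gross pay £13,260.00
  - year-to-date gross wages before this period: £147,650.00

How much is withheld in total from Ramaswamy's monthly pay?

£3,976.59

Income Tax: taxable = £13,260.00 − 4×£408.00 = £11,628.00
  £1,570.24 + 30.99% × (£11,628.00 − £10,000.00) = £1,570.24 + 30.99% × £1,628.00 = £2,074.76
Social Insurance: 8.44% × £13,260.00 = £1,119.14
Training Fund Levy: cap £152,360.00 − YTD £147,650.00 = £4,710.00 subject; 8.2% × £4,710.00 = £386.22
Health Levy: 2.99% × £13,260.00 = £396.47
Total: £2,074.76 + £1,119.14 + £386.22 + £396.47 = £3,976.59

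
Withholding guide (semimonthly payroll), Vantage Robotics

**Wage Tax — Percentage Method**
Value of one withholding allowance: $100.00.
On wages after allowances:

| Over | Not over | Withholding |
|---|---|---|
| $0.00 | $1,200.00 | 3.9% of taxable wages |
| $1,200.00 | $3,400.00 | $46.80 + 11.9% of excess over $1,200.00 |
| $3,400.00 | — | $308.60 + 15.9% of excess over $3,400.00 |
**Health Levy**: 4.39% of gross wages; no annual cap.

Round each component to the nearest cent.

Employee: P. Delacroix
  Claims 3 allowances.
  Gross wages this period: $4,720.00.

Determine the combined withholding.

Wage Tax: taxable = $4,720.00 − 3×$100.00 = $4,420.00
  $308.60 + 15.9% × ($4,420.00 − $3,400.00) = $308.60 + 15.9% × $1,020.00 = $470.78
Health Levy: 4.39% × $4,720.00 = $207.21
Total: $470.78 + $207.21 = $677.99

$677.99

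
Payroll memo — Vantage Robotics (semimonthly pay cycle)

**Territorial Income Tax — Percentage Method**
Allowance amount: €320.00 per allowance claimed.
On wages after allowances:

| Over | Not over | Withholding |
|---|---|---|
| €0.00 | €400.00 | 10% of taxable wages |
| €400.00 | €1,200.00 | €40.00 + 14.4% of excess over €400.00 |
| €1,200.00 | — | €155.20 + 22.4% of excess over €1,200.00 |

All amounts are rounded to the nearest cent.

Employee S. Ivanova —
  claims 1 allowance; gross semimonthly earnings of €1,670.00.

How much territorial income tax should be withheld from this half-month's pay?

Territorial Income Tax: taxable = €1,670.00 − 1×€320.00 = €1,350.00
  €155.20 + 22.4% × (€1,350.00 − €1,200.00) = €155.20 + 22.4% × €150.00 = €188.80

€188.80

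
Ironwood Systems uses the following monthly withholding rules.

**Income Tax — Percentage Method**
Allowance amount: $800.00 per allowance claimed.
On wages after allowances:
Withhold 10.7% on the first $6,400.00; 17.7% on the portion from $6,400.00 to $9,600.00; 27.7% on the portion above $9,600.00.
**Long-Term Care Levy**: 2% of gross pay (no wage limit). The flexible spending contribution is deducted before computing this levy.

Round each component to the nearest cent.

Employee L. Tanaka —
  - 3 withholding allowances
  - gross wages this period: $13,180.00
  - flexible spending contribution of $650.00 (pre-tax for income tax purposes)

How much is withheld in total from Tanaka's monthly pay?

Income Tax: taxable = $13,180.00 − $650.00 − 3×$800.00 = $10,130.00
  $1,251.20 + 27.7% × ($10,130.00 − $9,600.00) = $1,251.20 + 27.7% × $530.00 = $1,398.01
Long-Term Care Levy: 2% × $12,530.00 = $250.60
Total: $1,398.01 + $250.60 = $1,648.61

$1,648.61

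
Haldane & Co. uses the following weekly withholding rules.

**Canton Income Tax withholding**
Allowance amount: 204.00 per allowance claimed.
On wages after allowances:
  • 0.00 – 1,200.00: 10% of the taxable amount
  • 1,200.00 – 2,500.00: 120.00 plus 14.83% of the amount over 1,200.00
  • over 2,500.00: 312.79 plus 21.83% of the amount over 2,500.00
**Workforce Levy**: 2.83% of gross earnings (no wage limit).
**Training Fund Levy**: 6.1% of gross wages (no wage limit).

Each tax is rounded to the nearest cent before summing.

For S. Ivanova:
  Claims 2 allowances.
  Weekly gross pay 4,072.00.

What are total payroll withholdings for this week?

Canton Income Tax: taxable = 4,072.00 − 2×204.00 = 3,664.00
  312.79 + 21.83% × (3,664.00 − 2,500.00) = 312.79 + 21.83% × 1,164.00 = 566.89
Workforce Levy: 2.83% × 4,072.00 = 115.24
Training Fund Levy: 6.1% × 4,072.00 = 248.39
Total: 566.89 + 115.24 + 248.39 = 930.52

930.52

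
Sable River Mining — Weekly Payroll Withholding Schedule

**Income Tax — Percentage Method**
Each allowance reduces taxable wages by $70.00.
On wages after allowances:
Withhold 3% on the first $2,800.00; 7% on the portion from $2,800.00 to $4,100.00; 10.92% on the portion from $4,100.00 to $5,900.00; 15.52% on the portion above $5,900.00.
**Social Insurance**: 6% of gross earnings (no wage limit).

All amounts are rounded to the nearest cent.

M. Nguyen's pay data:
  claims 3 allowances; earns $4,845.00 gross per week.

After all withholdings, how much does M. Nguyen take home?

Income Tax: taxable = $4,845.00 − 3×$70.00 = $4,635.00
  $175.00 + 10.92% × ($4,635.00 − $4,100.00) = $175.00 + 10.92% × $535.00 = $233.42
Social Insurance: 6% × $4,845.00 = $290.70
Total withheld: $233.42 + $290.70 = $524.12
Net pay: $4,845.00 − $524.12 = $4,320.88

$4,320.88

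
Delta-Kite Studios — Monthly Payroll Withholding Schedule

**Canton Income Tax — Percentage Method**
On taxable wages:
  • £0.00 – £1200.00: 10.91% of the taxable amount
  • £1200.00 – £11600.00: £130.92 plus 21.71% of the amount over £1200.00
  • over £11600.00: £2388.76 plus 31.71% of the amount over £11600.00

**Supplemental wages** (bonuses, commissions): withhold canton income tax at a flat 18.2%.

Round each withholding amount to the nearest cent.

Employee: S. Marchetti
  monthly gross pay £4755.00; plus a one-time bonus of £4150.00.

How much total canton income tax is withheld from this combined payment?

£1658.01

Canton Income Tax: taxable = £4755.00
  £130.92 + 21.71% × (£4755.00 − £1200.00) = £130.92 + 21.71% × £3555.00 = £902.71
Supplemental (18.2% flat on bonus): 18.2% × £4150.00 = £755.30
Total canton income tax: £902.71 + £755.30 = £1658.01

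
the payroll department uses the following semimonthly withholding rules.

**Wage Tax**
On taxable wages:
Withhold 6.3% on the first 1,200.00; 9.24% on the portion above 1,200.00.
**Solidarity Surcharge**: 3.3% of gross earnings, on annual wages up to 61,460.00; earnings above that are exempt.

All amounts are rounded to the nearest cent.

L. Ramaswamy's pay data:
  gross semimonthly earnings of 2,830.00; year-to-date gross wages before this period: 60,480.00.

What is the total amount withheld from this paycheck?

258.55

Wage Tax: taxable = 2,830.00
  75.60 + 9.24% × (2,830.00 − 1,200.00) = 75.60 + 9.24% × 1,630.00 = 226.21
Solidarity Surcharge: cap 61,460.00 − YTD 60,480.00 = 980.00 subject; 3.3% × 980.00 = 32.34
Total: 226.21 + 32.34 = 258.55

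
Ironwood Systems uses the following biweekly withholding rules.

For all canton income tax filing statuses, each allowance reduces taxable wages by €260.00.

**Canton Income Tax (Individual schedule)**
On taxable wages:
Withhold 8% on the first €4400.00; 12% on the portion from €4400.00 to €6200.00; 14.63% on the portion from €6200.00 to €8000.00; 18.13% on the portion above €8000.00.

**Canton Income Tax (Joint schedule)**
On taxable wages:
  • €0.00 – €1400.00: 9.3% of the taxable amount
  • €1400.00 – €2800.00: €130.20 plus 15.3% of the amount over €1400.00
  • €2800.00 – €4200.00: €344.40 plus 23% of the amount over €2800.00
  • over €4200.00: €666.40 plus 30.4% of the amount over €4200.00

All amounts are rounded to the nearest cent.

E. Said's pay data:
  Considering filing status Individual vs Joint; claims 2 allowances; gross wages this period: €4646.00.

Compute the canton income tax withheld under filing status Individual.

Canton Income Tax (Individual): taxable = €4646.00 − 2×€260.00 = €4126.00
  8% × €4126.00 = €330.08

€330.08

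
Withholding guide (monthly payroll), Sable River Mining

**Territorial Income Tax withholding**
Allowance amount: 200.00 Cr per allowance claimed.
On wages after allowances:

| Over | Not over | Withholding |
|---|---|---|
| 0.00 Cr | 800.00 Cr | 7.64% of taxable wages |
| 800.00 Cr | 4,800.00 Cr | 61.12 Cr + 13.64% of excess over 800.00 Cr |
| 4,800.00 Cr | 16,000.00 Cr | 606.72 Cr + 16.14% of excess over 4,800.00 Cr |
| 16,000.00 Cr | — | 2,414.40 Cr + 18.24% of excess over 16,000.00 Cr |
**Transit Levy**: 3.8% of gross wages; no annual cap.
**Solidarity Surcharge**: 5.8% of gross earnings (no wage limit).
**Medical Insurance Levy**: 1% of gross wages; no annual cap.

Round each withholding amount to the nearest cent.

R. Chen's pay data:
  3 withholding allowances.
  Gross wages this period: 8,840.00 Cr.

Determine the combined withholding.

2,098.98 Cr

Territorial Income Tax: taxable = 8,840.00 Cr − 3×200.00 Cr = 8,240.00 Cr
  606.72 Cr + 16.14% × (8,240.00 Cr − 4,800.00 Cr) = 606.72 Cr + 16.14% × 3,440.00 Cr = 1,161.94 Cr
Transit Levy: 3.8% × 8,840.00 Cr = 335.92 Cr
Solidarity Surcharge: 5.8% × 8,840.00 Cr = 512.72 Cr
Medical Insurance Levy: 1% × 8,840.00 Cr = 88.40 Cr
Total: 1,161.94 Cr + 335.92 Cr + 512.72 Cr + 88.40 Cr = 2,098.98 Cr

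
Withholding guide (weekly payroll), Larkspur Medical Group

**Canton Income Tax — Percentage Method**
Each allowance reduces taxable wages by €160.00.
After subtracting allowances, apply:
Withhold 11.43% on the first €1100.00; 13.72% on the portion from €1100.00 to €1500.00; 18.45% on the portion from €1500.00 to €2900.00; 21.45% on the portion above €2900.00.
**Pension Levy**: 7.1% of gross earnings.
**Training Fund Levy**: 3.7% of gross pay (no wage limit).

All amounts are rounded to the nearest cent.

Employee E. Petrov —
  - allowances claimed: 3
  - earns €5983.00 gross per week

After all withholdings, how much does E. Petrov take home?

Canton Income Tax: taxable = €5983.00 − 3×€160.00 = €5503.00
  €438.91 + 21.45% × (€5503.00 − €2900.00) = €438.91 + 21.45% × €2603.00 = €997.25
Pension Levy: 7.1% × €5983.00 = €424.79
Training Fund Levy: 3.7% × €5983.00 = €221.37
Total withheld: €997.25 + €424.79 + €221.37 = €1643.41
Net pay: €5983.00 − €1643.41 = €4339.59

€4339.59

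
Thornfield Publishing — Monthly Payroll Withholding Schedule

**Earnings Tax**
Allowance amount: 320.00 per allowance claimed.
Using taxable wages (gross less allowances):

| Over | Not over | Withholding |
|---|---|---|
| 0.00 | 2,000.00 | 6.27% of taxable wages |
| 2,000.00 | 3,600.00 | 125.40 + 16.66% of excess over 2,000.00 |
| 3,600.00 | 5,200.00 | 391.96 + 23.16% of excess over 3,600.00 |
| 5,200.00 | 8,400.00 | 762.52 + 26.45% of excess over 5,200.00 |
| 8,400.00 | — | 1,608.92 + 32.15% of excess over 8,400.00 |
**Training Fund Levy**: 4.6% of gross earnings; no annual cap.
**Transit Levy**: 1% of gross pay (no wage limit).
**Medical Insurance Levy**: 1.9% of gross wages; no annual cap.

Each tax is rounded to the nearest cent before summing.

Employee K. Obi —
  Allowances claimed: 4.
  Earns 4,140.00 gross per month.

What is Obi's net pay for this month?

3,560.82

Earnings Tax: taxable = 4,140.00 − 4×320.00 = 2,860.00
  125.40 + 16.66% × (2,860.00 − 2,000.00) = 125.40 + 16.66% × 860.00 = 268.68
Training Fund Levy: 4.6% × 4,140.00 = 190.44
Transit Levy: 1% × 4,140.00 = 41.40
Medical Insurance Levy: 1.9% × 4,140.00 = 78.66
Total withheld: 268.68 + 190.44 + 41.40 + 78.66 = 579.18
Net pay: 4,140.00 − 579.18 = 3,560.82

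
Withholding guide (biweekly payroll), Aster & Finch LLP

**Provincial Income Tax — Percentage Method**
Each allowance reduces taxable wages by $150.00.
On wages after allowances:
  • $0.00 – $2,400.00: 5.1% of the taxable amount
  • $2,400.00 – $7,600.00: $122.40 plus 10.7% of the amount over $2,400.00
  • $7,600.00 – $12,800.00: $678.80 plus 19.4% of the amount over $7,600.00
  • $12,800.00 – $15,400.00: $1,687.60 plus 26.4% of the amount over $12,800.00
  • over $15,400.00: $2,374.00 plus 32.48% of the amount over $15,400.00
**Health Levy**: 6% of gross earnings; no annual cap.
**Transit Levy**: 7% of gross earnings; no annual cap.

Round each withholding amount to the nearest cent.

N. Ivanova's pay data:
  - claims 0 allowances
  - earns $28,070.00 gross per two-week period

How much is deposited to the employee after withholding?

$17,931.68

Provincial Income Tax: taxable = $28,070.00
  $2,374.00 + 32.48% × ($28,070.00 − $15,400.00) = $2,374.00 + 32.48% × $12,670.00 = $6,489.22
Health Levy: 6% × $28,070.00 = $1,684.20
Transit Levy: 7% × $28,070.00 = $1,964.90
Total withheld: $6,489.22 + $1,684.20 + $1,964.90 = $10,138.32
Net pay: $28,070.00 − $10,138.32 = $17,931.68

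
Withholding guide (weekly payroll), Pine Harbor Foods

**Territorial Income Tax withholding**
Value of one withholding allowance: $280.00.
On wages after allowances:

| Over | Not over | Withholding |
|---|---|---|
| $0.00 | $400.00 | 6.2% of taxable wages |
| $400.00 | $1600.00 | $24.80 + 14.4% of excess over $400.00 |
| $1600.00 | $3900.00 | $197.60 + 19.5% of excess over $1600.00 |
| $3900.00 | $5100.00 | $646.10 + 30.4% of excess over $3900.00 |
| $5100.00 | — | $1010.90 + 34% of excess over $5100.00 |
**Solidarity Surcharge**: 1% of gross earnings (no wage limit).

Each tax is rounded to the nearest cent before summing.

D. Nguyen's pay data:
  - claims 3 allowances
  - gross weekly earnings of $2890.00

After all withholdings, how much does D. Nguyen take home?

$2575.75

Territorial Income Tax: taxable = $2890.00 − 3×$280.00 = $2050.00
  $197.60 + 19.5% × ($2050.00 − $1600.00) = $197.60 + 19.5% × $450.00 = $285.35
Solidarity Surcharge: 1% × $2890.00 = $28.90
Total withheld: $285.35 + $28.90 = $314.25
Net pay: $2890.00 − $314.25 = $2575.75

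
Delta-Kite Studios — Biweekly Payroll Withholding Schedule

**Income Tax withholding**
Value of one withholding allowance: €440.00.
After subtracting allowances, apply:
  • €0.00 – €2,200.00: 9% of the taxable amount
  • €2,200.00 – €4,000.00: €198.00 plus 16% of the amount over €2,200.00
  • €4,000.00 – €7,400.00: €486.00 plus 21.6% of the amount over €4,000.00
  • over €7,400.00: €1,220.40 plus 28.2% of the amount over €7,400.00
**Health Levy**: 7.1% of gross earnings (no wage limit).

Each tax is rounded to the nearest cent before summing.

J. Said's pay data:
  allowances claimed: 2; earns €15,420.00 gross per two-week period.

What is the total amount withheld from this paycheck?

€4,328.70

Income Tax: taxable = €15,420.00 − 2×€440.00 = €14,540.00
  €1,220.40 + 28.2% × (€14,540.00 − €7,400.00) = €1,220.40 + 28.2% × €7,140.00 = €3,233.88
Health Levy: 7.1% × €15,420.00 = €1,094.82
Total: €3,233.88 + €1,094.82 = €4,328.70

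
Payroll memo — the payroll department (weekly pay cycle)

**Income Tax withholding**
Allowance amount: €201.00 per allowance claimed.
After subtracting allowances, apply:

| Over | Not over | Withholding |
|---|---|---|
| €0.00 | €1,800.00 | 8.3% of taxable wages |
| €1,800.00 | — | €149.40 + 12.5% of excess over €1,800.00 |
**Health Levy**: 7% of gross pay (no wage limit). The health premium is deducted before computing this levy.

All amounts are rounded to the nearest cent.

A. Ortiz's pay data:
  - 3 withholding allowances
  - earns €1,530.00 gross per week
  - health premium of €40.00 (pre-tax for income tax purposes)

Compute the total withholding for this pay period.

€177.92

Income Tax: taxable = €1,530.00 − €40.00 − 3×€201.00 = €887.00
  8.3% × €887.00 = €73.62
Health Levy: 7% × €1,490.00 = €104.30
Total: €73.62 + €104.30 = €177.92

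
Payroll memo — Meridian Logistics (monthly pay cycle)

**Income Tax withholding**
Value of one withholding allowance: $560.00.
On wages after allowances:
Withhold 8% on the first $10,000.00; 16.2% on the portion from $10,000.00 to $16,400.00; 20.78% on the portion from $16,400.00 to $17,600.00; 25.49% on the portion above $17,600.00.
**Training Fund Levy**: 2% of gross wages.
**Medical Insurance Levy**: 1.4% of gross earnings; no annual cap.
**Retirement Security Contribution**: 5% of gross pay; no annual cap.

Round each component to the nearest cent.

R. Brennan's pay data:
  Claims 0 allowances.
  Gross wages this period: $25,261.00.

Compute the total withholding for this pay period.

$6,160.87

Income Tax: taxable = $25,261.00
  $2,086.16 + 25.49% × ($25,261.00 − $17,600.00) = $2,086.16 + 25.49% × $7,661.00 = $4,038.95
Training Fund Levy: 2% × $25,261.00 = $505.22
Medical Insurance Levy: 1.4% × $25,261.00 = $353.65
Retirement Security Contribution: 5% × $25,261.00 = $1,263.05
Total: $4,038.95 + $505.22 + $353.65 + $1,263.05 = $6,160.87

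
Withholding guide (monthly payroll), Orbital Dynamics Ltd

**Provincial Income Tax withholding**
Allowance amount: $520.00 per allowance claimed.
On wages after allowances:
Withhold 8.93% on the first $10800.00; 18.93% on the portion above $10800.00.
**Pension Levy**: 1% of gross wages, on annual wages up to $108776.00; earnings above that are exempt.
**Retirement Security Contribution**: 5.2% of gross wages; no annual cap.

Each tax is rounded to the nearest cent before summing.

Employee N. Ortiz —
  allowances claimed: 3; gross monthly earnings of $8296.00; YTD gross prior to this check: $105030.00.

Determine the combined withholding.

Provincial Income Tax: taxable = $8296.00 − 3×$520.00 = $6736.00
  8.93% × $6736.00 = $601.52
Pension Levy: cap $108776.00 − YTD $105030.00 = $3746.00 subject; 1% × $3746.00 = $37.46
Retirement Security Contribution: 5.2% × $8296.00 = $431.39
Total: $601.52 + $37.46 + $431.39 = $1070.37

$1070.37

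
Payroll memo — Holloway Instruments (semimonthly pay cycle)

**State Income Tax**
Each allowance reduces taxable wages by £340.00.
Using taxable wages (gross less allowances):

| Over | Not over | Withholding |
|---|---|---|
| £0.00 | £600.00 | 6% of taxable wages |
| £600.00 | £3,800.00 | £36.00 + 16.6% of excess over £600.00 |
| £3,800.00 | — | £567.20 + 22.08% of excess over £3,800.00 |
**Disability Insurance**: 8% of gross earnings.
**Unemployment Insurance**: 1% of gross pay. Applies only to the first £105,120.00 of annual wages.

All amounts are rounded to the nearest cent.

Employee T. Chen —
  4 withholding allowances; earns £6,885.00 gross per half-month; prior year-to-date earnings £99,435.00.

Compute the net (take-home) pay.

£5,329.27

State Income Tax: taxable = £6,885.00 − 4×£340.00 = £5,525.00
  £567.20 + 22.08% × (£5,525.00 − £3,800.00) = £567.20 + 22.08% × £1,725.00 = £948.08
Disability Insurance: 8% × £6,885.00 = £550.80
Unemployment Insurance: cap £105,120.00 − YTD £99,435.00 = £5,685.00 subject; 1% × £5,685.00 = £56.85
Total withheld: £948.08 + £550.80 + £56.85 = £1,555.73
Net pay: £6,885.00 − £1,555.73 = £5,329.27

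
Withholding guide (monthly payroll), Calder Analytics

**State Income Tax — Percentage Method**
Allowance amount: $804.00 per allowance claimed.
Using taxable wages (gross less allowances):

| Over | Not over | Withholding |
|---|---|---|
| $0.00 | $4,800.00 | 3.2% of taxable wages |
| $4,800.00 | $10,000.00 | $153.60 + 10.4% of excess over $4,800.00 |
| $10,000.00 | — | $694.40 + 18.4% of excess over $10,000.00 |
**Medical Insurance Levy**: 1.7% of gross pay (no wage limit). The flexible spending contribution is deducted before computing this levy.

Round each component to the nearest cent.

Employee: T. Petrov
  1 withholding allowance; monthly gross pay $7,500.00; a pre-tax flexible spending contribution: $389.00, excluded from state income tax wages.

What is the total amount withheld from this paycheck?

State Income Tax: taxable = $7,500.00 − $389.00 − 1×$804.00 = $6,307.00
  $153.60 + 10.4% × ($6,307.00 − $4,800.00) = $153.60 + 10.4% × $1,507.00 = $310.33
Medical Insurance Levy: 1.7% × $7,111.00 = $120.89
Total: $310.33 + $120.89 = $431.22

$431.22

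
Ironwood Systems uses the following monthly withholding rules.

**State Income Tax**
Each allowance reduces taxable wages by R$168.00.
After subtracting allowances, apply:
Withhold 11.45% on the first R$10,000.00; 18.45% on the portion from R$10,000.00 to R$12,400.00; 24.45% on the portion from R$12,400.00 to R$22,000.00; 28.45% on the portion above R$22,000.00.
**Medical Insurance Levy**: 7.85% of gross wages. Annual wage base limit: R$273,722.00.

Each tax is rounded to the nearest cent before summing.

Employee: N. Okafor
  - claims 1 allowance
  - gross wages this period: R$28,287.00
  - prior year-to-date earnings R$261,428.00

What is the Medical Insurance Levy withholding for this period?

Medical Insurance Levy: cap R$273,722.00 − YTD R$261,428.00 = R$12,294.00 subject; 7.85% × R$12,294.00 = R$965.08

R$965.08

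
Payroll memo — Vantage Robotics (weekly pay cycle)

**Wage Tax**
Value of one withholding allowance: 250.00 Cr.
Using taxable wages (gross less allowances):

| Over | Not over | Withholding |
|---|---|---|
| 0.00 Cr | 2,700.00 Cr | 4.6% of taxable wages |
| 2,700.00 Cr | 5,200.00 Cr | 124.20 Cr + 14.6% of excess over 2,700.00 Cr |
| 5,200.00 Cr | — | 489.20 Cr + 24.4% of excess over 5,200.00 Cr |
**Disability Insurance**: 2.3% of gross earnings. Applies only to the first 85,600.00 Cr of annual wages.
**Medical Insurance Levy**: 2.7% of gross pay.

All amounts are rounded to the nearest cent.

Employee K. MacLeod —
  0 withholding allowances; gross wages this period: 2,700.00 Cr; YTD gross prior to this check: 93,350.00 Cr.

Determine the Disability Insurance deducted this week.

Disability Insurance: YTD 93,350.00 Cr ≥ cap 85,600.00 Cr → 0.00 Cr

0.00 Cr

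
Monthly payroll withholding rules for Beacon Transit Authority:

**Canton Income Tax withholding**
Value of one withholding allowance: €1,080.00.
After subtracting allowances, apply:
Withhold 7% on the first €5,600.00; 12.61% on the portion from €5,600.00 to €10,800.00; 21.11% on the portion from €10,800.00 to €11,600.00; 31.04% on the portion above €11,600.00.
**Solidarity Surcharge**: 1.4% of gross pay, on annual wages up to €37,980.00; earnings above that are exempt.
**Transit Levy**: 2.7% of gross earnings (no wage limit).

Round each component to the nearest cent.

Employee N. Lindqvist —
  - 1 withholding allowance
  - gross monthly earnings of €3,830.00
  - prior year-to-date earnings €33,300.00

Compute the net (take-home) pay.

€3,480.47

Canton Income Tax: taxable = €3,830.00 − 1×€1,080.00 = €2,750.00
  7% × €2,750.00 = €192.50
Solidarity Surcharge: 1.4% × €3,830.00 = €53.62
Transit Levy: 2.7% × €3,830.00 = €103.41
Total withheld: €192.50 + €53.62 + €103.41 = €349.53
Net pay: €3,830.00 − €349.53 = €3,480.47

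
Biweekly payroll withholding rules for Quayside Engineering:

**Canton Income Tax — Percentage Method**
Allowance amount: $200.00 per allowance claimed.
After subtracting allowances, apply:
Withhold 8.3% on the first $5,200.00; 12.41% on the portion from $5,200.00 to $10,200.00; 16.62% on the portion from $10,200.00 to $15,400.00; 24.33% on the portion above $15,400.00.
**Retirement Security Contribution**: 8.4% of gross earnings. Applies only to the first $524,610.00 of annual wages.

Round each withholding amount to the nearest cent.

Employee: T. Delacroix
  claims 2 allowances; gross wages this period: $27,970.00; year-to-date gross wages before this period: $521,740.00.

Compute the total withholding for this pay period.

$5,118.38

Canton Income Tax: taxable = $27,970.00 − 2×$200.00 = $27,570.00
  $1,916.34 + 24.33% × ($27,570.00 − $15,400.00) = $1,916.34 + 24.33% × $12,170.00 = $4,877.30
Retirement Security Contribution: cap $524,610.00 − YTD $521,740.00 = $2,870.00 subject; 8.4% × $2,870.00 = $241.08
Total: $4,877.30 + $241.08 = $5,118.38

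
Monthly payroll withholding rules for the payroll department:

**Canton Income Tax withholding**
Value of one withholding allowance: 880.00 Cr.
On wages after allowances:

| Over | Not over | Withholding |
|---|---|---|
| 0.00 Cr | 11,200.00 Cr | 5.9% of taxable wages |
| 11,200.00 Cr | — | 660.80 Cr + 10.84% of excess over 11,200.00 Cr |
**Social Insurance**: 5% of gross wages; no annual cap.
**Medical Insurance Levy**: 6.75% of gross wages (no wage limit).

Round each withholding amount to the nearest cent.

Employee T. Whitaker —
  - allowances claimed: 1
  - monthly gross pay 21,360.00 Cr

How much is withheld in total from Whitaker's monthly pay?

4,176.55 Cr

Canton Income Tax: taxable = 21,360.00 Cr − 1×880.00 Cr = 20,480.00 Cr
  660.80 Cr + 10.84% × (20,480.00 Cr − 11,200.00 Cr) = 660.80 Cr + 10.84% × 9,280.00 Cr = 1,666.75 Cr
Social Insurance: 5% × 21,360.00 Cr = 1,068.00 Cr
Medical Insurance Levy: 6.75% × 21,360.00 Cr = 1,441.80 Cr
Total: 1,666.75 Cr + 1,068.00 Cr + 1,441.80 Cr = 4,176.55 Cr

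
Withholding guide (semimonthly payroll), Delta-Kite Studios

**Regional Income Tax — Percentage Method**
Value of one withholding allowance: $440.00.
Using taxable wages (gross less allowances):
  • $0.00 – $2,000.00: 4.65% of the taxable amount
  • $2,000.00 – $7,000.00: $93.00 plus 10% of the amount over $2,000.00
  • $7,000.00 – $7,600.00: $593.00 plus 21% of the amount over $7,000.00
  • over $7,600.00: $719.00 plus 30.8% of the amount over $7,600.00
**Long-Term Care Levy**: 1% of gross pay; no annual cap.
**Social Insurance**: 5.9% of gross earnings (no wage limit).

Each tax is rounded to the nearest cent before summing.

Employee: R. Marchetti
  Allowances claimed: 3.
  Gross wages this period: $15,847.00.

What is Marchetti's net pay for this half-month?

$11,901.04

Regional Income Tax: taxable = $15,847.00 − 3×$440.00 = $14,527.00
  $719.00 + 30.8% × ($14,527.00 − $7,600.00) = $719.00 + 30.8% × $6,927.00 = $2,852.52
Long-Term Care Levy: 1% × $15,847.00 = $158.47
Social Insurance: 5.9% × $15,847.00 = $934.97
Total withheld: $2,852.52 + $158.47 + $934.97 = $3,945.96
Net pay: $15,847.00 − $3,945.96 = $11,901.04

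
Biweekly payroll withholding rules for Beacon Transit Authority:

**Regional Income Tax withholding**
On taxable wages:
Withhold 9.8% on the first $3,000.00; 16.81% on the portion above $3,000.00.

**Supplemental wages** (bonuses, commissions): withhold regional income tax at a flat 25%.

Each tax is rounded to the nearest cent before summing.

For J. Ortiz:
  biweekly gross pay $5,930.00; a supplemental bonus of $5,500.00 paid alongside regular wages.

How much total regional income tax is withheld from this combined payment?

Regional Income Tax: taxable = $5,930.00
  $294.00 + 16.81% × ($5,930.00 − $3,000.00) = $294.00 + 16.81% × $2,930.00 = $786.53
Supplemental (25% flat on bonus): 25% × $5,500.00 = $1,375.00
Total regional income tax: $786.53 + $1,375.00 = $2,161.53

$2,161.53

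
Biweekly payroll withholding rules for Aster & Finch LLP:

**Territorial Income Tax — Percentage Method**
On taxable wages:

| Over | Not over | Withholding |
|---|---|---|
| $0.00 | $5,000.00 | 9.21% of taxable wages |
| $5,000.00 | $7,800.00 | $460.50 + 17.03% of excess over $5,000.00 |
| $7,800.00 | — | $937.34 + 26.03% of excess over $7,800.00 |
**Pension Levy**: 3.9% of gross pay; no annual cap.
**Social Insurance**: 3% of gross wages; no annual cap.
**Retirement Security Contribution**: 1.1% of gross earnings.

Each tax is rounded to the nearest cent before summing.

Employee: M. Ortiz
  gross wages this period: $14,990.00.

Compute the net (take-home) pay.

$10,981.90

Territorial Income Tax: taxable = $14,990.00
  $937.34 + 26.03% × ($14,990.00 − $7,800.00) = $937.34 + 26.03% × $7,190.00 = $2,808.90
Pension Levy: 3.9% × $14,990.00 = $584.61
Social Insurance: 3% × $14,990.00 = $449.70
Retirement Security Contribution: 1.1% × $14,990.00 = $164.89
Total withheld: $2,808.90 + $584.61 + $449.70 + $164.89 = $4,008.10
Net pay: $14,990.00 − $4,008.10 = $10,981.90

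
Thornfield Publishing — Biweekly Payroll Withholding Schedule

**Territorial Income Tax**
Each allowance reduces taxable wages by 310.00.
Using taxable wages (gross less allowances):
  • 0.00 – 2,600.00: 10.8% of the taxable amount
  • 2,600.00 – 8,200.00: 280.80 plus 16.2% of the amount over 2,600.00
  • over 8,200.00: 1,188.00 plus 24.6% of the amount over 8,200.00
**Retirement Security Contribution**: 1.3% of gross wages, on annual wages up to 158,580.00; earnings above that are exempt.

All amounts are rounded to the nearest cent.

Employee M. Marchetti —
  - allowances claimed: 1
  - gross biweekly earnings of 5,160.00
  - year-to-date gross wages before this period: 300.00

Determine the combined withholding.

Territorial Income Tax: taxable = 5,160.00 − 1×310.00 = 4,850.00
  280.80 + 16.2% × (4,850.00 − 2,600.00) = 280.80 + 16.2% × 2,250.00 = 645.30
Retirement Security Contribution: 1.3% × 5,160.00 = 67.08
Total: 645.30 + 67.08 = 712.38

712.38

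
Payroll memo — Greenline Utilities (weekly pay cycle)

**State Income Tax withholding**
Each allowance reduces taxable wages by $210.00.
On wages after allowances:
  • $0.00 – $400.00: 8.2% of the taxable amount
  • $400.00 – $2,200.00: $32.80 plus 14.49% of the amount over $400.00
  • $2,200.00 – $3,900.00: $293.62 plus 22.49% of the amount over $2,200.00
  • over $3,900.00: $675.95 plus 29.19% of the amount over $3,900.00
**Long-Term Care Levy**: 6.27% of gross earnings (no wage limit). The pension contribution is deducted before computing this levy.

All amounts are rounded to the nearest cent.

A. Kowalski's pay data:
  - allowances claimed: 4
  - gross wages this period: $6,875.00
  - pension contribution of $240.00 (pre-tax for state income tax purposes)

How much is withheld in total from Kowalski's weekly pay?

State Income Tax: taxable = $6,875.00 − $240.00 − 4×$210.00 = $5,795.00
  $675.95 + 29.19% × ($5,795.00 − $3,900.00) = $675.95 + 29.19% × $1,895.00 = $1,229.10
Long-Term Care Levy: 6.27% × $6,635.00 = $416.01
Total: $1,229.10 + $416.01 = $1,645.11

$1,645.11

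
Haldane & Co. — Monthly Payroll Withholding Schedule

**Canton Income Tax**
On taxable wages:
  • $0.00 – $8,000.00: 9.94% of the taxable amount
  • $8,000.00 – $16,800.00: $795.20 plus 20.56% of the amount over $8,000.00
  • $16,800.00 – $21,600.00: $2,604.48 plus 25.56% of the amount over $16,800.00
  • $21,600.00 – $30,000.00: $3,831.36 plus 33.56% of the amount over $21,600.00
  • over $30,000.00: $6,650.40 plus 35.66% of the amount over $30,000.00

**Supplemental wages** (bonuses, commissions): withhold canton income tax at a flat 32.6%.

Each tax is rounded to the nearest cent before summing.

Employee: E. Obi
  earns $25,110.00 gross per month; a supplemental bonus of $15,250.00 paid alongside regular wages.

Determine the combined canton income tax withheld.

$9,980.82

Canton Income Tax: taxable = $25,110.00
  $3,831.36 + 33.56% × ($25,110.00 − $21,600.00) = $3,831.36 + 33.56% × $3,510.00 = $5,009.32
Supplemental (32.6% flat on bonus): 32.6% × $15,250.00 = $4,971.50
Total canton income tax: $5,009.32 + $4,971.50 = $9,980.82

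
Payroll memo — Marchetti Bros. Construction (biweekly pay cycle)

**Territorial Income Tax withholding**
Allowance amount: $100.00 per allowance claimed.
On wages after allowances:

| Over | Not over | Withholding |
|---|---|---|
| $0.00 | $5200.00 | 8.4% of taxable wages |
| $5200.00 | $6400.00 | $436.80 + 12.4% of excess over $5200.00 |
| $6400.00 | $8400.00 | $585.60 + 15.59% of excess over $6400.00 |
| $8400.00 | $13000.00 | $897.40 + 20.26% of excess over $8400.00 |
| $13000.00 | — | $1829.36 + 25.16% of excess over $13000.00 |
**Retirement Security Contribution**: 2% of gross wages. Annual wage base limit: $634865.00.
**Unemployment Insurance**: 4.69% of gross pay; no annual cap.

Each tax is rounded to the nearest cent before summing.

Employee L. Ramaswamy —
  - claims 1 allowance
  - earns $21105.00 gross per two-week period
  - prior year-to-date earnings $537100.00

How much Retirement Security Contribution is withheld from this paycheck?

Retirement Security Contribution: 2% × $21105.00 = $422.10

$422.10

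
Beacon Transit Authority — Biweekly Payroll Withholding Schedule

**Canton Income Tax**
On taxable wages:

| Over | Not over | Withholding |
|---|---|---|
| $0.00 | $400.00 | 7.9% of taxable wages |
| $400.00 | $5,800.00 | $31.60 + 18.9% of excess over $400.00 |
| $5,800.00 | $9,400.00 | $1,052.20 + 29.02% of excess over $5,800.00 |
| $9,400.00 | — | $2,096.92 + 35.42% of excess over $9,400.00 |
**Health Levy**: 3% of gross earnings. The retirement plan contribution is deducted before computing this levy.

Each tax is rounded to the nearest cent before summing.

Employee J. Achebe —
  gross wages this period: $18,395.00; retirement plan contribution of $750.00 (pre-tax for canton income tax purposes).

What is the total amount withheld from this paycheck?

Canton Income Tax: taxable = $18,395.00 − $750.00 = $17,645.00
  $2,096.92 + 35.42% × ($17,645.00 − $9,400.00) = $2,096.92 + 35.42% × $8,245.00 = $5,017.30
Health Levy: 3% × $17,645.00 = $529.35
Total: $5,017.30 + $529.35 = $5,546.65

$5,546.65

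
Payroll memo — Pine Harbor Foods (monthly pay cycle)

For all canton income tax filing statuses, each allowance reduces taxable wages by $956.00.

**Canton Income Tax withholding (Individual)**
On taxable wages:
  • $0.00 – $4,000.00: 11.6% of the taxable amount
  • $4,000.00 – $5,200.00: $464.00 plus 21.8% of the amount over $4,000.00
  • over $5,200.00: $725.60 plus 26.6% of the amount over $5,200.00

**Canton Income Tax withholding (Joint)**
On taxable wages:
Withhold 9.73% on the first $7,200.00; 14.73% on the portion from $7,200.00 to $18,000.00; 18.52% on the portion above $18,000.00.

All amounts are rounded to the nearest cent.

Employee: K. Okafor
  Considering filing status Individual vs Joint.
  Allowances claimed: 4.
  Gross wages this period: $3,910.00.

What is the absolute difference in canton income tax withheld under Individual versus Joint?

Canton Income Tax (Individual): taxable = $3,910.00 − 4×$956.00 = $86.00
  11.6% × $86.00 = $9.98
Canton Income Tax (Joint): taxable = $3,910.00 − 4×$956.00 = $86.00
  9.73% × $86.00 = $8.37
Difference: |$9.98 − $8.37| = $1.61 (higher under Individual)

$1.61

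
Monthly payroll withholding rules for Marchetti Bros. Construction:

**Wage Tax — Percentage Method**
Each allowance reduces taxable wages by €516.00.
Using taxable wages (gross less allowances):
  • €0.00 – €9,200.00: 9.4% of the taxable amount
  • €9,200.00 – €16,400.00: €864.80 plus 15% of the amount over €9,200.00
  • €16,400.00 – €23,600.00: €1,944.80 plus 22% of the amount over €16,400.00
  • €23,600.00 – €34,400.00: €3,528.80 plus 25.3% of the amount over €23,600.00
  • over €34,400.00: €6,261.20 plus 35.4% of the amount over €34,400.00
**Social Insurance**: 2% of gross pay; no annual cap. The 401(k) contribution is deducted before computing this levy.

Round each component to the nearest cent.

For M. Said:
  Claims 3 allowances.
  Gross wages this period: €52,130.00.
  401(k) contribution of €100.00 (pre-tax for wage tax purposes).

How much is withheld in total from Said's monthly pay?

€12,994.83

Wage Tax: taxable = €52,130.00 − €100.00 − 3×€516.00 = €50,482.00
  €6,261.20 + 35.4% × (€50,482.00 − €34,400.00) = €6,261.20 + 35.4% × €16,082.00 = €11,954.23
Social Insurance: 2% × €52,030.00 = €1,040.60
Total: €11,954.23 + €1,040.60 = €12,994.83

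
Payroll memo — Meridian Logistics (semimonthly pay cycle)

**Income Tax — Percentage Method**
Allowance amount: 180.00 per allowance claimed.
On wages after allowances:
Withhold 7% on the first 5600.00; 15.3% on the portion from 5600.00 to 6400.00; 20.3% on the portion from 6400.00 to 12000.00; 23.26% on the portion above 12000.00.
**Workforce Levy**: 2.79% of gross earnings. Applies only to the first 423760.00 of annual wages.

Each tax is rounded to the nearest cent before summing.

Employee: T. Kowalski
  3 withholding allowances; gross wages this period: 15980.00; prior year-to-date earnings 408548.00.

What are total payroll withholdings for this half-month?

Income Tax: taxable = 15980.00 − 3×180.00 = 15440.00
  1651.20 + 23.26% × (15440.00 − 12000.00) = 1651.20 + 23.26% × 3440.00 = 2451.34
Workforce Levy: cap 423760.00 − YTD 408548.00 = 15212.00 subject; 2.79% × 15212.00 = 424.41
Total: 2451.34 + 424.41 = 2875.75

2875.75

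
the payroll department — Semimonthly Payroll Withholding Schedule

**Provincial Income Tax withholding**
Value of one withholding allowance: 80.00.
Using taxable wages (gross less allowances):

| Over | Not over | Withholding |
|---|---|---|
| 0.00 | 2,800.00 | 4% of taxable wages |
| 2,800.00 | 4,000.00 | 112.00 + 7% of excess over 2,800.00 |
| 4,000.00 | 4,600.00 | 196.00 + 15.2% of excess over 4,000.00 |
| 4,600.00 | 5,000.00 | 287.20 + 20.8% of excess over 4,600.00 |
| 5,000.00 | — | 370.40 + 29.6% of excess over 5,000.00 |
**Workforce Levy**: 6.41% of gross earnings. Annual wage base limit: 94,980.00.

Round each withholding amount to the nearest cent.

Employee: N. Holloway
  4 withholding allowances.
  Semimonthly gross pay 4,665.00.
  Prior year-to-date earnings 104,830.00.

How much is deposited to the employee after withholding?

4,416.56

Provincial Income Tax: taxable = 4,665.00 − 4×80.00 = 4,345.00
  196.00 + 15.2% × (4,345.00 − 4,000.00) = 196.00 + 15.2% × 345.00 = 248.44
Workforce Levy: YTD 104,830.00 ≥ cap 94,980.00 → 0.00
Total withheld: 248.44 + 0.00 = 248.44
Net pay: 4,665.00 − 248.44 = 4,416.56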